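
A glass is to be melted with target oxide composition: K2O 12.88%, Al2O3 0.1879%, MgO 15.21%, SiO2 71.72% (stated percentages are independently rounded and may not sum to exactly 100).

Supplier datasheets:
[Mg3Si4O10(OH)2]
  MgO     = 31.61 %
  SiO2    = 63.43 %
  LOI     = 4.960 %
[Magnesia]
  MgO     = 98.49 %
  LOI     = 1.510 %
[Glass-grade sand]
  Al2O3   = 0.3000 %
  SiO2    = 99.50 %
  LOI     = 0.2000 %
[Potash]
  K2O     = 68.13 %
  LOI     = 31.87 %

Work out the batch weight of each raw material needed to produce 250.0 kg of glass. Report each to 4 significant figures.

Batch per 250.0 kg glass:
  Mg3Si4O10(OH)2: 37.05 kg
  Magnesia: 26.72 kg
  Glass-grade sand: 156.6 kg
  Potash: 47.26 kg
Total batch = 267.6 kg; LOI loss = 17.62 kg; yield = 93.42%

Mid-chain values are shown, with 4-significant-digit rounding, when written out — the whole derivation keeps full precision at all times; every reported result is rounded only once. All derived quantities, which include four oxide percentages, net glass mass, LOI, totals, the yield, are carried in exact precision, precisely as stated by the question or the answer, using the weight values at 250.0 kg of glass.
Target oxide masses per 250.0 kg glass:
  K2O: 12.88% × 250.0 = 32.20 kg
  Al2O3: 0.1879% × 250.0 = 0.4698 kg
  MgO: 15.21% × 250.0 = 38.02 kg
  SiO2: 71.72% × 250.0 = 179.3 kg
Per-oxide balance check with the batch weights as given, relative to the basis at hand (sums match the target masses once rounding is allowed for):
  K2O: 47.26·0.6813 = 32.20 kg (target 32.20 kg)
  Al2O3: 156.6·0.003000 = 0.4698 kg (target 0.4698 kg)
  MgO: 37.05·0.3161 + 26.72·0.9849 = 38.03 kg (target 38.02 kg)
  SiO2: 37.05·0.6343 + 156.6·0.9950 = 179.3 kg (target 179.3 kg)
Glass-mass sanity pass: whole batch net of LOI = 250.0 kg (per-oxide target masses sum to 250.0 kg; with the basis standing at 250.0 kg — any gap is answer rounding).
Batch total: Σ batch = 267.6 kg; loss to ignition Σ batch·LOI = 17.62 kg; yield = glass ÷ total batch = 93.42%.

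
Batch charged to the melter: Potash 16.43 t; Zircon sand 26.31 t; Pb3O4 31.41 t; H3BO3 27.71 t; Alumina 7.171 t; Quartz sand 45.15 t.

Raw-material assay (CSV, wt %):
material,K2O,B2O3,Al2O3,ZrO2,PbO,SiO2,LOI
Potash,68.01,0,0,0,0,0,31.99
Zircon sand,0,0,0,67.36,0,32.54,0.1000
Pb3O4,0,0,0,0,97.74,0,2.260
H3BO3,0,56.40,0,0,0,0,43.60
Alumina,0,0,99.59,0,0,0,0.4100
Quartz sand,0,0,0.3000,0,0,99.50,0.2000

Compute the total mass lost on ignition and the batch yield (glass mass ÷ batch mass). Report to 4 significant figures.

The working math keeps full float precision from start to finish. Working values appear, rounded to four significant digits, across the worked steps. Each reported number undergoes a single rounding. Derived quantities are re-derived in exact precision (the yield, the totals, the six compositions, glass mass, LOI) using the weight values per 136.0 t of glass, exactly as shown in question or answer.
Per-material ignition loss:
  Potash: 16.43 × 0.3199 = 5.256 t
  Zircon sand: 26.31 × 0.001000 = 0.02631 t
  Pb3O4: 31.41 × 0.02260 = 0.7099 t
  H3BO3: 27.71 × 0.4360 = 12.08 t
  Alumina: 7.171 × 0.004100 = 0.02940 t
  Quartz sand: 45.15 × 0.002000 = 0.09030 t
Total LOI = 18.19 t
Glass = batch − LOI = 154.2 − 18.19 = 136.0 t

LOI loss = 18.19 t; glass = 136.0 t; yield = 88.20%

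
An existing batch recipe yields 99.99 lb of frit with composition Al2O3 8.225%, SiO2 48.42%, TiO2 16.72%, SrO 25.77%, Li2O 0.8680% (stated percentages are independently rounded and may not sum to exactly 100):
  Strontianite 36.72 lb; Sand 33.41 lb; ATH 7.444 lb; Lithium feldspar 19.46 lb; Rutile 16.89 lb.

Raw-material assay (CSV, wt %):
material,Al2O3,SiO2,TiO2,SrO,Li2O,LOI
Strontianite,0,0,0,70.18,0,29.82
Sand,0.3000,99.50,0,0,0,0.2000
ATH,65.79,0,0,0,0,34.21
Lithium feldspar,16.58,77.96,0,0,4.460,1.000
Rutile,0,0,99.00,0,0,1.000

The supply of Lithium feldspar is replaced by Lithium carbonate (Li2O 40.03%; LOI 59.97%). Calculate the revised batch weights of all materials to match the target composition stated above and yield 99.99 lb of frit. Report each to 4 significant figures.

In-progress results are shown, rounded to four significant digits, across the worked steps. The working math holds full precision all the way through. Exactly one rounding goes into every reported result. The derived quantities, including LOI, glass mass, five oxide percentages, yield, totals, are computed starting from the weights per 99.99 lb of glass in full float precision as set out in the problem or answer text.
Target oxide masses per 99.99 lb frit:
  Al2O3: 8.225% × 99.99 = 8.224 lb
  SiO2: 48.42% × 99.99 = 48.42 lb
  TiO2: 16.72% × 99.99 = 16.72 lb
  SrO: 25.77% × 99.99 = 25.77 lb
  Li2O: 0.8680% × 99.99 = 0.8679 lb
Oxide-by-oxide audit per the reported batch figures, at the basis given (oxide sums agree with the targets within answer rounding):
  Al2O3: 48.66·0.003000 + 12.28·0.6579 = 8.225 lb (target 8.224 lb)
  SiO2: 48.66·0.9950 = 48.42 lb (target 48.42 lb)
  TiO2: 16.89·0.9900 = 16.72 lb (target 16.72 lb)
  SrO: 36.72·0.7018 = 25.77 lb (target 25.77 lb)
  Li2O: 2.168·0.4003 = 0.8679 lb (target 0.8679 lb)
Glass mass check: whole batch net of LOI = 100.0 lb (summing oxide targets gives 99.99 lb; against the stated basis, 99.99 lb — differing by rounding only).
Batch grand total — Σ batch = 116.7 lb; Σ batch·LOI gives LOI loss = 16.72 lb; glass ÷ batch gives a yield of 85.68%.

Revised batch per 99.99 lb frit:
  Strontianite: 36.72 lb
  Sand: 48.66 lb
  ATH: 12.28 lb
  Lithium carbonate: 2.168 lb
  Rutile: 16.89 lb
Total batch = 116.7 lb; LOI loss = 16.72 lb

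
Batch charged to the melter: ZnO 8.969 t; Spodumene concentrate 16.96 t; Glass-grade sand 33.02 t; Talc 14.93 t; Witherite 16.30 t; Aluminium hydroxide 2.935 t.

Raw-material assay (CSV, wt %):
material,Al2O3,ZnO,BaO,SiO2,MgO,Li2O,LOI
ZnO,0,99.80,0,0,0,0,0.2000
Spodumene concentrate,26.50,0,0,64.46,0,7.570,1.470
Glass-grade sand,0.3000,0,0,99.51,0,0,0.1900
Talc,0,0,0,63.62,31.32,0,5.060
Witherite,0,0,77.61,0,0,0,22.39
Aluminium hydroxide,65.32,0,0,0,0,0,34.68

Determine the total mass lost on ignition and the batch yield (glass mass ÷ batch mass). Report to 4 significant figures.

Mid-chain values are displayed rounded to 4 significant digits at each printed step. The whole derivation maintains full precision from first step to last; every reported figure receives exactly one rounding. Derived quantities are carried in full float precision (the six compositions, net glass mass, yield, the totals, LOI) from the batch weights on 87.36 t of glass, exactly as shown in the problem or the answer.
LOI of each material in turn:
  ZnO: 8.969 × 0.002000 = 0.01794 t
  Spodumene concentrate: 16.96 × 0.01470 = 0.2493 t
  Glass-grade sand: 33.02 × 0.001900 = 0.06274 t
  Talc: 14.93 × 0.05060 = 0.7555 t
  Witherite: 16.30 × 0.2239 = 3.650 t
  Aluminium hydroxide: 2.935 × 0.3468 = 1.018 t
Total LOI = 5.753 t
Glass = batch − LOI = 93.11 − 5.753 = 87.36 t

LOI loss = 5.753 t; glass = 87.36 t; yield = 93.82%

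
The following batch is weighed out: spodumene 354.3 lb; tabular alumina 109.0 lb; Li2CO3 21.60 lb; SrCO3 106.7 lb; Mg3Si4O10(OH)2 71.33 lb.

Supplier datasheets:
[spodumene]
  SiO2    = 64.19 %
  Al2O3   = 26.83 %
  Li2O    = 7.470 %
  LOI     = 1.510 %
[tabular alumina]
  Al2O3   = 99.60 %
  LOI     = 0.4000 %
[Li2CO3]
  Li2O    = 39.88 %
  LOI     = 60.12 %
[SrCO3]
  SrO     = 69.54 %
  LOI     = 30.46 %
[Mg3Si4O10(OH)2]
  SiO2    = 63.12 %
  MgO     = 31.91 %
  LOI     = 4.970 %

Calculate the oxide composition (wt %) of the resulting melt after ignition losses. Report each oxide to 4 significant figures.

Glass mass = 608.1 lb (batch 662.9 − LOI 54.82).
Composition: SrO 12.20%, SiO2 44.80%, MgO 3.743%, Al2O3 33.48%, Li2O 5.769%

All arithmetic carries full precision from first step to last; mid-chain values are displayed, with 4-significant-figure rounding, within the worked lines. Every reported result is rounded just once. The derived quantities, which include the five compositions, totals, the yield, glass mass, ignition loss, are rebuilt at exact precision, as written in the problem or the answer, starting from the weights per 608.1 lb of glass.
What the batch supplies per oxide:
  SrO: 106.7·0.6954 = 74.20 lb
  SiO2: 354.3·0.6419 + 71.33·0.6312 = 272.4 lb
  MgO: 71.33·0.3191 = 22.76 lb
  Al2O3: 354.3·0.2683 + 109.0·0.9960 = 203.6 lb
  Li2O: 354.3·0.07470 + 21.60·0.3988 = 35.08 lb
LOI: 354.3·0.01510 + 109.0·0.004000 + 21.60·0.6012 + 106.7·0.3046 + 71.33·0.04970 = 54.82 lb
Net of LOI, the glass mass = 662.9 − 54.82 = 608.1 lb (equal to the oxide-mass sum)
each wt % is 100 × oxide ÷ glass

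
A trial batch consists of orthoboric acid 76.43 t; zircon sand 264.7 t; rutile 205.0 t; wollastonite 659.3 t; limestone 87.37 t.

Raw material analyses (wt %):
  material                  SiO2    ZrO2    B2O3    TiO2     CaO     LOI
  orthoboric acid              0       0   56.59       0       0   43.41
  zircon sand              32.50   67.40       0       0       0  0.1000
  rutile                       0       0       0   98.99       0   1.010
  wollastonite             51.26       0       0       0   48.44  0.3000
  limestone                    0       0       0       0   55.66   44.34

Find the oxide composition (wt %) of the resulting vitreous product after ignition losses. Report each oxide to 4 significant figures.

Glass mass = 1217 t (batch 1293 − LOI 76.23).
Composition: SiO2 34.85%, ZrO2 14.66%, B2O3 3.555%, TiO2 16.68%, CaO 30.25%

The whole derivation carries full float precision throughout. The intermediate values are shown rounded off to 4 significant digits at each printed step; every reported number is rounded exactly once. All derived quantities, which include yield, ignition loss, net glass mass, the five compositions, totals, are carried at full float precision, precisely as stated by the question or the answer, from the batch weights for 1217 t of glass.
Delivered oxide masses:
  SiO2: 264.7·0.3250 + 659.3·0.5126 = 424.0 t
  ZrO2: 264.7·0.6740 = 178.4 t
  B2O3: 76.43·0.5659 = 43.25 t
  TiO2: 205.0·0.9899 = 202.9 t
  CaO: 659.3·0.4844 + 87.37·0.5566 = 368.0 t
LOI: 76.43·0.4341 + 264.7·0.001000 + 205.0·0.01010 + 659.3·0.003000 + 87.37·0.4434 = 76.23 t
batch − LOI leaves glass = 1293 − 76.23 = 1217 t (consistent with Σ oxide mass)
oxide / glass × 100 gives the wt %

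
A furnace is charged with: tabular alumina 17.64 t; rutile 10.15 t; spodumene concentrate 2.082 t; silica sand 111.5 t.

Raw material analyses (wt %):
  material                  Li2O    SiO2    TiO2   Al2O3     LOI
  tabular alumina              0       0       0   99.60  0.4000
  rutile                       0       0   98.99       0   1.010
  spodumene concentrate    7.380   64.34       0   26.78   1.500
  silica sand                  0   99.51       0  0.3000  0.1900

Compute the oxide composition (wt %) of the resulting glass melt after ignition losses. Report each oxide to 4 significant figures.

Glass mass = 141.0 t (batch 141.4 − LOI 0.4162).
Composition: Li2O 0.1090%, SiO2 79.67%, TiO2 7.128%, Al2O3 13.10%

The working math keeps full float precision throughout; mid-chain values are displayed rounded to 4 significant figures within the worked lines — each reported value includes exactly one rounding. Derived quantities are recomputed in exact precision (net glass mass, the four compositions, ignition loss, the totals, yield) starting from the weights per 141.0 t of glass, as they appear in either problem or answer.
Mass of each oxide from the mix:
  Li2O: 2.082·0.07380 = 0.1537 t
  SiO2: 2.082·0.6434 + 111.5·0.9951 = 112.3 t
  TiO2: 10.15·0.9899 = 10.05 t
  Al2O3: 17.64·0.9960 + 2.082·0.2678 + 111.5·0.003000 = 18.46 t
LOI: 17.64·0.004000 + 10.15·0.01010 + 2.082·0.01500 + 111.5·0.001900 = 0.4162 t
Glass mass = batch − LOI = 141.4 − 0.4162 = 141.0 t (equal to the oxide-mass sum)
oxide / glass × 100 gives the wt %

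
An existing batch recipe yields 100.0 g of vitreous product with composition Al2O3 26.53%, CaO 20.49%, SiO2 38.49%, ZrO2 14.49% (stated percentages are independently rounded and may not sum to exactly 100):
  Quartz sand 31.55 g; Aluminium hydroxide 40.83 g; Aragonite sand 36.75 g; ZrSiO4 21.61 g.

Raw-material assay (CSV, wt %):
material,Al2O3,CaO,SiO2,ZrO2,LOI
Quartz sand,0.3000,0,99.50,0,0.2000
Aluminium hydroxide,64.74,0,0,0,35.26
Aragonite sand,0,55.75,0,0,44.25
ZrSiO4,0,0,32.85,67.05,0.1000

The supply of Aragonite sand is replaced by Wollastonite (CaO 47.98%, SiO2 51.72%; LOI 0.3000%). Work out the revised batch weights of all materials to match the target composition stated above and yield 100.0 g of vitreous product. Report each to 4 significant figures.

Revised batch per 100.0 g vitreous product:
  Quartz sand: 9.350 g
  Aluminium hydroxide: 40.94 g
  Wollastonite: 42.71 g
  ZrSiO4: 21.61 g
Total batch = 114.6 g; LOI loss = 14.60 g

Working values appear rounded to 4 significant figures in the working; all internal work keeps full precision at all times. A single rounding finalizes every reported value; derived quantities are recomputed in exact precision (the yield, glass mass, the four compositions, totals, ignition loss) from the batch weights on 100.0 g of glass, exactly as shown in question or answer.
Per-oxide target masses for 100.0 g vitreous product:
  Al2O3: 26.53% × 100.0 = 26.53 g
  CaO: 20.49% × 100.0 = 20.49 g
  SiO2: 38.49% × 100.0 = 38.49 g
  ZrO2: 14.49% × 100.0 = 14.49 g
A balance pass over the oxides, working from each reported weight, relative to the basis at hand (delivered sums recover each target within answer rounding):
  Al2O3: 9.350·0.003000 + 40.94·0.6474 = 26.53 g (target 26.53 g)
  CaO: 42.71·0.4798 = 20.49 g (target 20.49 g)
  SiO2: 9.350·0.9950 + 42.71·0.5172 + 21.61·0.3285 = 38.49 g (target 38.49 g)
  ZrO2: 21.61·0.6705 = 14.49 g (target 14.49 g)
Consistency of the glass mass: Σ batch − LOI loss = 100.0 g (the targets, summed, come to 100.0 g; with the basis standing at 100.0 g — differing by rounding only).
Adding the batch up: Σ batch = 114.6 g; the LOI term Σ batch·LOI equals 14.60 g; yield, glass over the total, = 87.26%.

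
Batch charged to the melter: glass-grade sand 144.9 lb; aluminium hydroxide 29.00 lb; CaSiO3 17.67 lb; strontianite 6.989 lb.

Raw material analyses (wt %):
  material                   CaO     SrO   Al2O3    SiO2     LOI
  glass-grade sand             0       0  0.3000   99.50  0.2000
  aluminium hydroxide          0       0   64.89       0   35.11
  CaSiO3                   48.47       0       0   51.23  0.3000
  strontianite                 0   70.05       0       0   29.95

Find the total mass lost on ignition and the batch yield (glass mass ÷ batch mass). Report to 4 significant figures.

Values along the way are displayed, with 4-significant-figure rounding, at each printed step; all internal work runs at full float precision through the solve — every reported number is rounded only once — the derived quantities, including four oxide percentages, the totals, LOI, glass mass, yield, are recomputed from the weighed amounts for 185.9 lb of glass at exact precision, as given in either problem or answer.
Each material's LOI contribution:
  glass-grade sand: 144.9 × 0.002000 = 0.2898 lb
  aluminium hydroxide: 29.00 × 0.3511 = 10.18 lb
  CaSiO3: 17.67 × 0.003000 = 0.05301 lb
  strontianite: 6.989 × 0.2995 = 2.093 lb
Total LOI = 12.62 lb
Glass = batch − LOI = 198.6 − 12.62 = 185.9 lb

LOI loss = 12.62 lb; glass = 185.9 lb; yield = 93.65%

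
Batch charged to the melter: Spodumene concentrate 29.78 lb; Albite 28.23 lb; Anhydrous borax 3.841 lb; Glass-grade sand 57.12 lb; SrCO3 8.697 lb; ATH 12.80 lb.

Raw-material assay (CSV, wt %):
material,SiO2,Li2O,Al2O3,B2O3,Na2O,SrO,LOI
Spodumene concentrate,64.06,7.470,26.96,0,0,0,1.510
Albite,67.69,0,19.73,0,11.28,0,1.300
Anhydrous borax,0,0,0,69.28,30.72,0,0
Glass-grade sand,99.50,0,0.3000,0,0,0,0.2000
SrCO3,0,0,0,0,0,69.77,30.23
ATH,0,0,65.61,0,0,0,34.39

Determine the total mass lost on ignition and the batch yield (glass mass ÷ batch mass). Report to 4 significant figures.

Mid-chain values are printed with 4-significant-figure rounding in the printout; all arithmetic carries full precision at each step — each reported result undergoes a single rounding. Derived quantities, which include totals, six oxide percentages, yield, glass mass, LOI, are re-derived at full precision, as quoted within either problem or answer, from the weighed amounts for 132.5 lb of glass.
Ignition loss by material:
  Spodumene concentrate: 29.78 × 0.01510 = 0.4497 lb
  Albite: 28.23 × 0.01300 = 0.3670 lb
  Anhydrous borax: 3.841 × 0 = 0 lb
  Glass-grade sand: 57.12 × 0.002000 = 0.1142 lb
  SrCO3: 8.697 × 0.3023 = 2.629 lb
  ATH: 12.80 × 0.3439 = 4.402 lb
Total LOI = 7.962 lb
Glass = batch − LOI = 140.5 − 7.962 = 132.5 lb

LOI loss = 7.962 lb; glass = 132.5 lb; yield = 94.33%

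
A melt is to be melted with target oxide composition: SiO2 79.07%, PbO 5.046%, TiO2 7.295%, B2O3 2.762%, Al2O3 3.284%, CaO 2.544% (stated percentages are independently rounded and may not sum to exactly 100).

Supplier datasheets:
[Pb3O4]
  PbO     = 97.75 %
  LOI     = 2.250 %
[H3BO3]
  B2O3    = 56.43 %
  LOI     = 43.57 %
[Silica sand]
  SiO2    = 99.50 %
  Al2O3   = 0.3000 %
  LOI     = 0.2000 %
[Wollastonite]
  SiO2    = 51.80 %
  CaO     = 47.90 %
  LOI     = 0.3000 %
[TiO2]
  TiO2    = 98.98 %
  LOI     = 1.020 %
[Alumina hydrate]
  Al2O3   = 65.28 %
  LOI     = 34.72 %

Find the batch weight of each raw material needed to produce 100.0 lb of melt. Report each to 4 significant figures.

Each numeric step runs at exact precision end to end — working values are displayed, rounded to 4 significant digits, across the worked steps. Exactly one rounding goes into every reported figure; all derived quantities (LOI, yield, glass mass, the six compositions, the totals) are recomputed at exact precision from the weighed amounts at 100.0 lb of glass exactly as shown in the problem or answer text.
Per-oxide target masses for 100.0 lb melt:
  SiO2: 79.07% × 100.0 = 79.07 lb
  PbO: 5.046% × 100.0 = 5.046 lb
  TiO2: 7.295% × 100.0 = 7.295 lb
  B2O3: 2.762% × 100.0 = 2.762 lb
  Al2O3: 3.284% × 100.0 = 3.284 lb
  CaO: 2.544% × 100.0 = 2.544 lb
Checking each oxide sum on the weights just shown, on the stated basis (oxide sums agree with the targets given rounding of the digits):
  SiO2: 76.70·0.9950 + 5.311·0.5180 = 79.07 lb (target 79.07 lb)
  PbO: 5.162·0.9775 = 5.046 lb (target 5.046 lb)
  TiO2: 7.370·0.9898 = 7.295 lb (target 7.295 lb)
  B2O3: 4.895·0.5643 = 2.762 lb (target 2.762 lb)
  Al2O3: 76.70·0.003000 + 4.678·0.6528 = 3.284 lb (target 3.284 lb)
  CaO: 5.311·0.4790 = 2.544 lb (target 2.544 lb)
Mass balance on the glass: net batch after ignition = 100.0 lb (targets for the oxides total 100.0 lb; versus the stated basis of 100.0 lb — rounding explains the deltas).
Whole-batch sum: Σ batch = 104.1 lb; loss to ignition Σ batch·LOI = 4.118 lb; yield = glass ÷ total batch = 96.05%.

Batch per 100.0 lb melt:
  Pb3O4: 5.162 lb
  H3BO3: 4.895 lb
  Silica sand: 76.70 lb
  Wollastonite: 5.311 lb
  TiO2: 7.370 lb
  Alumina hydrate: 4.678 lb
Total batch = 104.1 lb; LOI loss = 4.118 lb; yield = 96.05%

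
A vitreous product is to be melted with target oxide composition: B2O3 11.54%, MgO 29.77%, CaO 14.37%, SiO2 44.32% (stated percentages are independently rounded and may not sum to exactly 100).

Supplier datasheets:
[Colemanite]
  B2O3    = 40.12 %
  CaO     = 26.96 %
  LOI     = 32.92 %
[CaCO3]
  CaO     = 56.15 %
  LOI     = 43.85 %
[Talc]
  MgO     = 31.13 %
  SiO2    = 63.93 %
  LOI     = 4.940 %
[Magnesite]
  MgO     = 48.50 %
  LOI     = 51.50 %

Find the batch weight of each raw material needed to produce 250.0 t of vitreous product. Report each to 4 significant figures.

Batch per 250.0 t vitreous product:
  Colemanite: 71.91 t
  CaCO3: 29.45 t
  Talc: 173.3 t
  Magnesite: 42.21 t
Total batch = 316.9 t; LOI loss = 66.89 t; yield = 78.89%

Working values are printed (rounded to four significant digits) when written out. All arithmetic runs at exact precision all the way through. A single rounding yields every reported figure — derived quantities (four oxide percentages, LOI, the totals, the yield, net glass mass) are rebuilt from the weighed amounts per 250.0 t of glass at full float precision as given in either problem or answer.
Target masses of each oxide per 250.0 t vitreous product:
  B2O3: 11.54% × 250.0 = 28.85 t
  MgO: 29.77% × 250.0 = 74.42 t
  CaO: 14.37% × 250.0 = 35.92 t
  SiO2: 44.32% × 250.0 = 110.8 t
A balance pass over the oxides, working from each reported weight, under the basis named above (every target is met by its sum given rounding of the digits):
  B2O3: 71.91·0.4012 = 28.85 t (target 28.85 t)
  MgO: 173.3·0.3113 + 42.21·0.4850 = 74.42 t (target 74.42 t)
  CaO: 71.91·0.2696 + 29.45·0.5615 = 35.92 t (target 35.92 t)
  SiO2: 173.3·0.6393 = 110.8 t (target 110.8 t)
Mass balance on the glass: batch Σ − ignition loss = 250.0 t (the targets, summed, come to 250.0 t; with the basis standing at 250.0 t — any gap is answer rounding).
Batch grand total — Σ batch = 316.9 t; ignition loss, Σ(batch × LOI) = 66.89 t; the yield ratio, glass ÷ batch: 78.89%.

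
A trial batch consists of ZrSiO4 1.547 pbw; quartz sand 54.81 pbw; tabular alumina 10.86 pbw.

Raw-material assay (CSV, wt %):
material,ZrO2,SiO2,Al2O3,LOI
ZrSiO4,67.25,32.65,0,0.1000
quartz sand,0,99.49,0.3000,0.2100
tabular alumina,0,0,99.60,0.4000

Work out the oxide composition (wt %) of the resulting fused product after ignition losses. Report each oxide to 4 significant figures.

Values along the way appear rounded off to 4 significant digits alongside each step. All arithmetic holds full precision throughout — exactly one rounding goes into each reported result — derived quantities (yield, ignition loss, net glass mass, three oxide percentages, totals) are carried from the batch weights on 67.06 pbw of glass at full precision as set out in question or answer.
Delivered oxide masses:
  ZrO2: 1.547·0.6725 = 1.040 pbw
  SiO2: 1.547·0.3265 + 54.81·0.9949 = 55.04 pbw
  Al2O3: 54.81·0.003000 + 10.86·0.9960 = 10.98 pbw
LOI: 1.547·0.001000 + 54.81·0.002100 + 10.86·0.004000 = 0.1601 pbw
Resulting glass, batch − LOI: 67.22 − 0.1601 = 67.06 pbw (the oxide masses sum to this)
wt % = oxide mass / glass mass × 100

Glass mass = 67.06 pbw (batch 67.22 − LOI 0.1601).
Composition: ZrO2 1.551%, SiO2 82.07%, Al2O3 16.38%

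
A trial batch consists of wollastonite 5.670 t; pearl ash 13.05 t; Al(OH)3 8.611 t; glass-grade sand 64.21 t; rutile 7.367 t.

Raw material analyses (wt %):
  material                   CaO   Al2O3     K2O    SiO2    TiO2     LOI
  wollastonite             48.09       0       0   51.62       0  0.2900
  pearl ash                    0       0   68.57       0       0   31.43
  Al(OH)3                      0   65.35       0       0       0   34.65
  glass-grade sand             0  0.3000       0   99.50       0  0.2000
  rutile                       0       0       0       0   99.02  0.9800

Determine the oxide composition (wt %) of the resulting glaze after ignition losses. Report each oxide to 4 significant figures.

Intermediates appear, rounded to 4 significant figures, on the page — the whole derivation keeps full precision at each step — every reported figure is rounded exactly once. Derived quantities (ignition loss, five oxide percentages, yield, glass mass, the totals) are recomputed at full float precision from the weighed amounts per 91.61 t of glass exactly as shown in the problem or the answer.
Oxide-by-oxide delivered mass:
  CaO: 5.670·0.4809 = 2.727 t
  Al2O3: 8.611·0.6535 + 64.21·0.003000 = 5.820 t
  K2O: 13.05·0.6857 = 8.948 t
  SiO2: 5.670·0.5162 + 64.21·0.9950 = 66.82 t
  TiO2: 7.367·0.9902 = 7.295 t
LOI: 5.670·0.002900 + 13.05·0.3143 + 8.611·0.3465 + 64.21·0.002000 + 7.367·0.009800 = 7.302 t
Resulting glass, batch − LOI: 98.91 − 7.302 = 91.61 t (matching Σ of the oxides)
percent share: oxide ÷ glass, ×100

Glass mass = 91.61 t (batch 98.91 − LOI 7.302).
Composition: CaO 2.977%, Al2O3 6.353%, K2O 9.768%, SiO2 72.94%, TiO2 7.963%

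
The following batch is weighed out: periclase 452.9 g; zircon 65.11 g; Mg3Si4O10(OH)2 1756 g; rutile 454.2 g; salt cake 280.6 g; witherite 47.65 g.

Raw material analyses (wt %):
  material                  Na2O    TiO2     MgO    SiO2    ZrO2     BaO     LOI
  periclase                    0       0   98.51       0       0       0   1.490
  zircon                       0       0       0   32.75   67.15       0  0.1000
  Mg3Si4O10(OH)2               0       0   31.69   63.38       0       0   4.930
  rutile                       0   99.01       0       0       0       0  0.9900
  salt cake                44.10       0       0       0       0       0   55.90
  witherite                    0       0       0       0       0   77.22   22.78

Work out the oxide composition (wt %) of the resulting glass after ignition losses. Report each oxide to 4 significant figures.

Glass mass = 2791 g (batch 3056 − LOI 265.6).
Composition: Na2O 4.434%, TiO2 16.11%, MgO 35.93%, SiO2 40.64%, ZrO2 1.567%, BaO 1.318%

Mid-chain values appear rounded off to 4 significant digits within the worked lines — the working math keeps full float precision from first step to last — a single rounding completes every reported value; all derived quantities, which include totals, net glass mass, yield, six oxide percentages, LOI, are carried in exact precision, as set out in question or answer, from the weighed amounts per 2791 g of glass.
Mass of each oxide from the mix:
  Na2O: 280.6·0.4410 = 123.7 g
  TiO2: 454.2·0.9901 = 449.7 g
  MgO: 452.9·0.9851 + 1756·0.3169 = 1003 g
  SiO2: 65.11·0.3275 + 1756·0.6338 = 1134 g
  ZrO2: 65.11·0.6715 = 43.72 g
  BaO: 47.65·0.7722 = 36.80 g
LOI: 452.9·0.01490 + 65.11·0.001000 + 1756·0.04930 + 454.2·0.009900 + 280.6·0.5590 + 47.65·0.2278 = 265.6 g
Net of LOI, the glass mass = 3056 − 265.6 = 2791 g (= the summed oxide contributions)
each oxide over glass, ×100, is wt %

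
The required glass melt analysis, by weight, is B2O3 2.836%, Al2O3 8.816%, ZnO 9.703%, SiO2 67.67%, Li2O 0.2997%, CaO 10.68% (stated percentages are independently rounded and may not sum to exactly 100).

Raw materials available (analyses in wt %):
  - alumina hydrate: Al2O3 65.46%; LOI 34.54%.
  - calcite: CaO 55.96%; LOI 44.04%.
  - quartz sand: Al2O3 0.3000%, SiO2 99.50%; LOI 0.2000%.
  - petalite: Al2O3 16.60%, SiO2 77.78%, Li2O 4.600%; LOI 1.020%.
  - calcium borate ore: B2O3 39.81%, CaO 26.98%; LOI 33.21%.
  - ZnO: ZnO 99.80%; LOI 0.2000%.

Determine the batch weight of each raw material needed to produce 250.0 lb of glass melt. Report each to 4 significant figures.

Batch per 250.0 lb glass melt:
  alumina hydrate: 28.82 lb
  calcite: 39.13 lb
  quartz sand: 157.3 lb
  petalite: 16.29 lb
  calcium borate ore: 17.81 lb
  ZnO: 24.31 lb
Total batch = 283.7 lb; LOI loss = 33.63 lb; yield = 88.14%

The working math runs at full precision throughout — in-progress results appear (rounded to 4 significant figures) as written; every reported figure receives exactly one rounding. The derived quantities (net glass mass, the yield, the totals, LOI, six oxide percentages) are carried in full precision from the batch weights for 250.0 lb of glass as set out in the problem or the answer.
Target masses of each oxide per 250.0 lb glass melt:
  B2O3: 2.836% × 250.0 = 7.090 lb
  Al2O3: 8.816% × 250.0 = 22.04 lb
  ZnO: 9.703% × 250.0 = 24.26 lb
  SiO2: 67.67% × 250.0 = 169.2 lb
  Li2O: 0.2997% × 250.0 = 0.7493 lb
  CaO: 10.68% × 250.0 = 26.70 lb
Balance tally, oxide-wise, with the batch weights as given, versus the basis set out (sum by sum, the targets are met given rounding of the digits):
  B2O3: 17.81·0.3981 = 7.090 lb (target 7.090 lb)
  Al2O3: 28.82·0.6546 + 157.3·0.003000 + 16.29·0.1660 = 22.04 lb (target 22.04 lb)
  ZnO: 24.31·0.9980 = 24.26 lb (target 24.26 lb)
  SiO2: 157.3·0.9950 + 16.29·0.7778 = 169.2 lb (target 169.2 lb)
  Li2O: 16.29·0.04600 = 0.7493 lb (target 0.7493 lb)
  CaO: 39.13·0.5596 + 17.81·0.2698 = 26.70 lb (target 26.70 lb)
Glass mass check: total batch − LOI = 250.0 lb (summing oxide targets gives 250.0 lb; against the stated basis, 250.0 lb — differing by rounding only).
Summing the batch: Σ batch = 283.7 lb; LOI removed, Σ of batch·LOI: 33.63 lb; yield, glass over the total, = 88.14%.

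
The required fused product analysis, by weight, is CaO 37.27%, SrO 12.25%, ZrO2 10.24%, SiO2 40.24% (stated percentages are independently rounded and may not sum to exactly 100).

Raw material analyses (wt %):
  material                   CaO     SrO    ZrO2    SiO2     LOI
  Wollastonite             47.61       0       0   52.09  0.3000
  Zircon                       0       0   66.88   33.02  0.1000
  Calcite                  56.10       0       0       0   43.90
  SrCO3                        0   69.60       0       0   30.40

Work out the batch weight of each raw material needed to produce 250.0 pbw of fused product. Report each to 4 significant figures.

Batch per 250.0 pbw fused product:
  Wollastonite: 168.9 pbw
  Zircon: 38.28 pbw
  Calcite: 22.78 pbw
  SrCO3: 44.00 pbw
Total batch = 274.0 pbw; LOI loss = 23.92 pbw; yield = 91.27%

The intermediate values appear (rounded to four significant figures) when written out; each numeric step maintains full float precision all the way through — exactly one rounding lands on every reported value. Derived quantities are re-derived from the weighed amounts per 250.0 pbw of glass in exact precision (the totals, ignition loss, yield, net glass mass, the four compositions), as they appear in either problem or answer.
Target oxide masses per 250.0 pbw fused product:
  CaO: 37.27% × 250.0 = 93.18 pbw
  SrO: 12.25% × 250.0 = 30.62 pbw
  ZrO2: 10.24% × 250.0 = 25.60 pbw
  SiO2: 40.24% × 250.0 = 100.6 pbw
Checking each oxide sum from the weights as reported, under the basis named above (delivered sums recover each target exact up to rounding of places):
  CaO: 168.9·0.4761 + 22.78·0.5610 = 93.19 pbw (target 93.18 pbw)
  SrO: 44.00·0.6960 = 30.62 pbw (target 30.62 pbw)
  ZrO2: 38.28·0.6688 = 25.60 pbw (target 25.60 pbw)
  SiO2: 168.9·0.5209 + 38.28·0.3302 = 100.6 pbw (target 100.6 pbw)
Glass mass check: the batch minus its LOI: 250.0 pbw (per-oxide target masses sum to 250.0 pbw; stated basis 250.0 pbw — differing by rounding only).
Summing the batch: Σ batch = 274.0 pbw; LOI removed, Σ of batch·LOI: 23.92 pbw; the yield ratio, glass ÷ batch: 91.27%.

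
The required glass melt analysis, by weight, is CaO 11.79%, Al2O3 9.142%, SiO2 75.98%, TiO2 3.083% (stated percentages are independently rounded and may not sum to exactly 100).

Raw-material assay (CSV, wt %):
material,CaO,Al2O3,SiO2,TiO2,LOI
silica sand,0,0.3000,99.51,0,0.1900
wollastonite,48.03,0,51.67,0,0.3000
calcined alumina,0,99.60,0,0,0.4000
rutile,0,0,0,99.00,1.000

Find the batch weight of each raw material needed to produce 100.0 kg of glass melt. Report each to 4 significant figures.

Batch per 100.0 kg glass melt:
  silica sand: 63.61 kg
  wollastonite: 24.55 kg
  calcined alumina: 8.987 kg
  rutile: 3.114 kg
Total batch = 100.3 kg; LOI loss = 0.2616 kg; yield = 99.74%

The whole derivation holds full float precision end to end — in-progress results are displayed, rounded to four significant figures, within the worked lines. Each reported number includes exactly one rounding. Derived quantities (yield, glass mass, ignition loss, totals, four oxide percentages) are computed from the weighed amounts per 100.0 kg of glass in full float precision as quoted within the problem or answer text.
Per-oxide target masses for 100.0 kg glass melt:
  CaO: 11.79% × 100.0 = 11.79 kg
  Al2O3: 9.142% × 100.0 = 9.142 kg
  SiO2: 75.98% × 100.0 = 75.98 kg
  TiO2: 3.083% × 100.0 = 3.083 kg
Mass-balance tally per oxide working from each reported weight, on the stated basis (sum by sum, the targets are met net of answer rounding effects):
  CaO: 24.55·0.4803 = 11.79 kg (target 11.79 kg)
  Al2O3: 63.61·0.003000 + 8.987·0.9960 = 9.142 kg (target 9.142 kg)
  SiO2: 63.61·0.9951 + 24.55·0.5167 = 75.98 kg (target 75.98 kg)
  TiO2: 3.114·0.9900 = 3.083 kg (target 3.083 kg)
Glass-mass closure: batch total minus LOI = 100.0 kg (the targets, summed, come to 100.0 kg; the stated basis being 100.0 kg — a pure rounding effect).
Adding the batch up: Σ batch = 100.3 kg; loss to ignition Σ batch·LOI = 0.2616 kg; as yield: glass ÷ batch → 99.74%.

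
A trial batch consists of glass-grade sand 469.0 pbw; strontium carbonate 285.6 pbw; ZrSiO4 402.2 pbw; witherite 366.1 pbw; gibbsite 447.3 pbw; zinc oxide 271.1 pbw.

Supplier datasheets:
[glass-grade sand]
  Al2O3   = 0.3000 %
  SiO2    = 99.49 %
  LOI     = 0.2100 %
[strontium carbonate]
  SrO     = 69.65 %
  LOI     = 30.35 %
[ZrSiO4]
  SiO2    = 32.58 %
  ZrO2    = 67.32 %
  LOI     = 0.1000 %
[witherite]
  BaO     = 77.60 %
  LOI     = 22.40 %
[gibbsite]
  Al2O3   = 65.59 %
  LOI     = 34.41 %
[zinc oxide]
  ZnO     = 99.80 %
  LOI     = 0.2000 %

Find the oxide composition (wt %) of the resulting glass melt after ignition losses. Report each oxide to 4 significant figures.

Glass mass = 1917 pbw (batch 2241 − LOI 324.5).
Composition: Al2O3 15.38%, ZnO 14.12%, SiO2 31.18%, SrO 10.38%, BaO 14.82%, ZrO2 14.13%

Mid-chain values are shown, with 4-significant-digit rounding, in the printout; all internal work maintains exact precision at all times. Each reported result is rounded just once. All derived quantities, which include six oxide percentages, ignition loss, the yield, the totals, glass mass, are computed in exact precision, precisely as stated by either problem or answer, from the batch weights per 1917 pbw of glass.
Oxide masses out of the charge:
  Al2O3: 469.0·0.003000 + 447.3·0.6559 = 294.8 pbw
  ZnO: 271.1·0.9980 = 270.6 pbw
  SiO2: 469.0·0.9949 + 402.2·0.3258 = 597.6 pbw
  SrO: 285.6·0.6965 = 198.9 pbw
  BaO: 366.1·0.7760 = 284.1 pbw
  ZrO2: 402.2·0.6732 = 270.8 pbw
LOI: 469.0·0.002100 + 285.6·0.3035 + 402.2·0.001000 + 366.1·0.2240 + 447.3·0.3441 + 271.1·0.002000 = 324.5 pbw
Net of LOI, the glass mass = 2241 − 324.5 = 1917 pbw (= Σ oxide masses)
each wt % is 100 × oxide ÷ glass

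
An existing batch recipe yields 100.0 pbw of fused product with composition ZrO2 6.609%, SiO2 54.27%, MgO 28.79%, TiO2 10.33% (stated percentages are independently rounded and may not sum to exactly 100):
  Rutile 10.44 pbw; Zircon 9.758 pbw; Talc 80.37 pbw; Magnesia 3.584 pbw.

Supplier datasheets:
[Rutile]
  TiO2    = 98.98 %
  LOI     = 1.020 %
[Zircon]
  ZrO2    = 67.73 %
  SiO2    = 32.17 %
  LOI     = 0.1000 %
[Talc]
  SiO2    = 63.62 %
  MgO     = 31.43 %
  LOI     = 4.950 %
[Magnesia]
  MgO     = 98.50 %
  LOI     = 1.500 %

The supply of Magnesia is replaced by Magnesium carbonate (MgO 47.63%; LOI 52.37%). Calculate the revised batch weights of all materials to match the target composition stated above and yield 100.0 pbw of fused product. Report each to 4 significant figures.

Revised batch per 100.0 pbw fused product:
  Rutile: 10.44 pbw
  Zircon: 9.758 pbw
  Talc: 80.37 pbw
  Magnesium carbonate: 7.411 pbw
Total batch = 108.0 pbw; LOI loss = 7.976 pbw

In-progress results are displayed, with 4-significant-figure rounding, at each printed step — every computation holds full precision at each step; a single rounding completes every reported figure; all derived quantities (totals, the yield, glass mass, ignition loss, the four compositions) are re-derived at full float precision from the weighed amounts per 100.0 pbw of glass, exactly as shown in question or answer.
Per-oxide target masses for 100.0 pbw fused product:
  ZrO2: 6.609% × 100.0 = 6.609 pbw
  SiO2: 54.27% × 100.0 = 54.27 pbw
  MgO: 28.79% × 100.0 = 28.79 pbw
  TiO2: 10.33% × 100.0 = 10.33 pbw
A balance pass over the oxides, working from each reported weight, versus the basis set out (target by target, the sums agree inside rounding margins):
  ZrO2: 9.758·0.6773 = 6.609 pbw (target 6.609 pbw)
  SiO2: 9.758·0.3217 + 80.37·0.6362 = 54.27 pbw (target 54.27 pbw)
  MgO: 80.37·0.3143 + 7.411·0.4763 = 28.79 pbw (target 28.79 pbw)
  TiO2: 10.44·0.9898 = 10.33 pbw (target 10.33 pbw)
Glass mass check: total batch − LOI = 100.0 pbw (summing oxide targets gives 100.0 pbw; with the basis standing at 100.0 pbw — deltas are rounding alone).
Whole-batch sum: Σ batch = 108.0 pbw; the LOI term Σ batch·LOI equals 7.976 pbw; the yield ratio, glass ÷ batch: 92.61%.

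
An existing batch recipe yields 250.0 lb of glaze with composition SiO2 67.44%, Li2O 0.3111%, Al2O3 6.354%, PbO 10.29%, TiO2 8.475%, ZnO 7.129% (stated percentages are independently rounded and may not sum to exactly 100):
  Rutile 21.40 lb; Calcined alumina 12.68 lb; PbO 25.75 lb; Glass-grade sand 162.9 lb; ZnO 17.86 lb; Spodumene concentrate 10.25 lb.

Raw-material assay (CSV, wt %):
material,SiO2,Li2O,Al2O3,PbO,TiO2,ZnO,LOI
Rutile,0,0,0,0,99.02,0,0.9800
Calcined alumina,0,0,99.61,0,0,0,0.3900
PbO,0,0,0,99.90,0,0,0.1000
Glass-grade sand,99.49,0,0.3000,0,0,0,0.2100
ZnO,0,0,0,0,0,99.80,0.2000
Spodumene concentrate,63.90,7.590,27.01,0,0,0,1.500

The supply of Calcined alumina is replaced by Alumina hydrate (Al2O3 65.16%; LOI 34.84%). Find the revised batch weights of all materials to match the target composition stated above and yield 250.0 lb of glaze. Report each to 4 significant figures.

Every computation maintains full precision at all times — the intermediate values are shown rounded off to 4 significant figures between the steps. Every reported value is rounded once only — all derived quantities, including glass mass, yield, six oxide percentages, ignition loss, totals, are re-derived starting from the weights for 250.0 lb of glass in full float precision, as they appear in either problem or answer.
Target masses of each oxide per 250.0 lb glaze:
  SiO2: 67.44% × 250.0 = 168.6 lb
  Li2O: 0.3111% × 250.0 = 0.7777 lb
  Al2O3: 6.354% × 250.0 = 15.88 lb
  PbO: 10.29% × 250.0 = 25.72 lb
  TiO2: 8.475% × 250.0 = 21.19 lb
  ZnO: 7.129% × 250.0 = 17.82 lb
Per-oxide balance check working from each reported weight, per the basis as stated (delivered sums recover each target up to rounding of the answer):
  SiO2: 162.9·0.9949 + 10.25·0.6390 = 168.6 lb (target 168.6 lb)
  Li2O: 10.25·0.07590 = 0.7780 lb (target 0.7777 lb)
  Al2O3: 19.38·0.6516 + 162.9·0.003000 + 10.25·0.2701 = 15.89 lb (target 15.88 lb)
  PbO: 25.75·0.9990 = 25.72 lb (target 25.72 lb)
  TiO2: 21.40·0.9902 = 21.19 lb (target 21.19 lb)
  ZnO: 17.86·0.9980 = 17.82 lb (target 17.82 lb)
Glass-mass closure: batch Σ − ignition loss = 250.0 lb (the targets, summed, come to 250.0 lb; stated basis 250.0 lb — any gap is answer rounding).
Adding the batch up: Σ batch = 257.5 lb; LOI removed, Σ of batch·LOI: 7.519 lb; glass ÷ batch gives a yield of 97.08%.

Revised batch per 250.0 lb glaze:
  Rutile: 21.40 lb
  Alumina hydrate: 19.38 lb
  PbO: 25.75 lb
  Glass-grade sand: 162.9 lb
  ZnO: 17.86 lb
  Spodumene concentrate: 10.25 lb
Total batch = 257.5 lb; LOI loss = 7.519 lb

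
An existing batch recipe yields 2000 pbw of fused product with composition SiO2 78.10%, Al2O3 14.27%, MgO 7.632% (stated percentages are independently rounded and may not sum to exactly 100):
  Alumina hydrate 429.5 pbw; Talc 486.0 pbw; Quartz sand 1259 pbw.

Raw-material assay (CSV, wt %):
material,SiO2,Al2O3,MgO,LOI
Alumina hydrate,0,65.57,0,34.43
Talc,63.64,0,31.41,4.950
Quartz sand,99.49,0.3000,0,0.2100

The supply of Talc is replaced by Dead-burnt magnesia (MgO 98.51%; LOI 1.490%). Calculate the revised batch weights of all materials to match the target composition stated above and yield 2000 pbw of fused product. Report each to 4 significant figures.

Every computation keeps full precision throughout. Values along the way are shown rounded to 4 significant figures as written — every reported value is rounded exactly once; all derived quantities are re-derived in exact precision (the three compositions, yield, ignition loss, glass mass, totals) starting from the weights on 2000 pbw of glass as set out in either problem or answer.
Per-oxide target masses for 2000 pbw fused product:
  SiO2: 78.10% × 2000 = 1562 pbw
  Al2O3: 14.27% × 2000 = 285.4 pbw
  MgO: 7.632% × 2000 = 152.6 pbw
Oxide-by-oxide audit from the weights as reported, versus the basis set out (oxide sums agree with the targets modulo rounding of the values):
  SiO2: 1570·0.9949 = 1562 pbw (target 1562 pbw)
  Al2O3: 428.1·0.6557 + 1570·0.003000 = 285.4 pbw (target 285.4 pbw)
  MgO: 154.9·0.9851 = 152.6 pbw (target 152.6 pbw)
Glass-mass closure: net batch after ignition = 2000 pbw (targets for the oxides total 2000 pbw; with the basis standing at 2000 pbw — rounding explains the deltas).
Whole-batch sum: Σ batch = 2153 pbw; loss to ignition Σ batch·LOI = 153.0 pbw; the yield ratio, glass ÷ batch: 92.89%.

Revised batch per 2000 pbw fused product:
  Alumina hydrate: 428.1 pbw
  Dead-burnt magnesia: 154.9 pbw
  Quartz sand: 1570 pbw
Total batch = 2153 pbw; LOI loss = 153.0 pbw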